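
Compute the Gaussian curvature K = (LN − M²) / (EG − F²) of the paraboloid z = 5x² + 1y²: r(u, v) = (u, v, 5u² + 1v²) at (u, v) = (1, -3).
K = 20/18769

Coefficients of the first fundamental form: E = 100*u^2 + 1, F = 20*u*v, G = 4*v^2 + 1.
Coefficients of the second fundamental form: L = 10/sqrt(100*u^2 + 4*v^2 + 1), M = 0, N = 2/sqrt(100*u^2 + 4*v^2 + 1).
Assemble K = (LN − M²)/(EG − F²) = 20/(10000*u^4 + 800*u^2*v^2 + 200*u^2 + 16*v^4 + 8*v^2 + 1). At (u, v) = (1, -3): K = 20/18769.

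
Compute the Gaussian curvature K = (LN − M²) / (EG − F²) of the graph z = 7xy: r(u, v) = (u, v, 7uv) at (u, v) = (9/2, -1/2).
K = -196/4044121

Coefficients of the first fundamental form: E = 49*v^2 + 1, F = 49*u*v, G = 49*u^2 + 1.
Coefficients of the second fundamental form: L = 0, M = 7/sqrt(49*u^2 + 49*v^2 + 1), N = 0.
Assemble K = (LN − M²)/(EG − F²) = -49/(2401*u^4 + 4802*u^2*v^2 + 98*u^2 + 2401*v^4 + 98*v^2 + 1). At (u, v) = (9/2, -1/2): K = -196/4044121.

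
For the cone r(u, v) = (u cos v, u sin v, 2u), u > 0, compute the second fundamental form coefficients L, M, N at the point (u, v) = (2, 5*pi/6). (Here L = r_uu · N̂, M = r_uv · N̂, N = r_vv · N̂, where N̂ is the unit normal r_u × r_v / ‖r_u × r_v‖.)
L = 0;  M = 0;  N = 4*sqrt(5)/5

Compute the unit normal N̂(u, v) = (-2*sqrt(5)*u*cos(v)/(5*Abs(u)), -2*sqrt(5)*u*sin(v)/(5*Abs(u)), sqrt(5)*u/(5*Abs(u))), and the second partials r_uu, r_uv, r_vv. Take dot products:
  L(u, v) = r_uu · N̂ = 0,
  M(u, v) = r_uv · N̂ = 0,
  N(u, v) = r_vv · N̂ = 2*sqrt(5)*u^2/(5*Abs(u)).
Evaluating at (u, v) = (2, 5*pi/6):
  L = 0, M = 0, N = 4*sqrt(5)/5.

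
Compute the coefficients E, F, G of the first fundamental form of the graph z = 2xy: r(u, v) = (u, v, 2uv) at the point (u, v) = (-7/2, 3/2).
E = 10;  F = -21;  G = 50

Partials: r_u = (1, 0, 2*v), r_v = (0, 1, 2*u). As functions of (u, v):
  E = r_u · r_u = 4*v^2 + 1,
  F = r_u · r_v = 4*u*v,
  G = r_v · r_v = 4*u^2 + 1.
Evaluating at (u, v) = (-7/2, 3/2): E = 10, F = -21, G = 50.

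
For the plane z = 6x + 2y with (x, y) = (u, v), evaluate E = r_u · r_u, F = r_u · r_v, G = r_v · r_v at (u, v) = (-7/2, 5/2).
E = 37;  F = 12;  G = 5

Partials: r_u = (1, 0, 6), r_v = (0, 1, 2). As functions of (u, v):
  E = r_u · r_u = 37,
  F = r_u · r_v = 12,
  G = r_v · r_v = 5.
Evaluating at (u, v) = (-7/2, 5/2): E = 37, F = 12, G = 5.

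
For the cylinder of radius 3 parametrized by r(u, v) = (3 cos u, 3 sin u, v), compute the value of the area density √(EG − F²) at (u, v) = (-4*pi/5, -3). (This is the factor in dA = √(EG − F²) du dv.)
√(EG − F²)|_{(-4*pi/5, -3)} = 3

E = 9, F = 0, G = 1, so EG − F² = 9. Taking the positive square root: √(EG − F²) = 3. At (u, v) = (-4*pi/5, -3): 3.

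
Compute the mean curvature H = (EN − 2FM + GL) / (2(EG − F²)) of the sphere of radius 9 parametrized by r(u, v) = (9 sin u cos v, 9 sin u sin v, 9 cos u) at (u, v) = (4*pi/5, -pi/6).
H = -1/9

With E = 81, F = 0, G = 81*sin(u)^2, L = -9*sin(u)/Abs(sin(u)), M = 0, N = -9*sin(u)^3/Abs(sin(u)), assemble
  H = (EN − 2FM + GL) / (2(EG − F²)) = -sin(u)/(9*Abs(sin(u))).
At (u, v) = (4*pi/5, -pi/6): H = -1/9.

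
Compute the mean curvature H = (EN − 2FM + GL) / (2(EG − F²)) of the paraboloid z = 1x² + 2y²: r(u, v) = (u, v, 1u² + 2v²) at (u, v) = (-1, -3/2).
H = 47*sqrt(41)/1681

With E = 4*u^2 + 1, F = 8*u*v, G = 16*v^2 + 1, L = 2/sqrt(4*u^2 + 16*v^2 + 1), M = 0, N = 4/sqrt(4*u^2 + 16*v^2 + 1), assemble
  H = (EN − 2FM + GL) / (2(EG − F²)) = (8*u^2 + 16*v^2 + 3)/(4*u^2 + 16*v^2 + 1)^(3/2).
At (u, v) = (-1, -3/2): H = 47*sqrt(41)/1681.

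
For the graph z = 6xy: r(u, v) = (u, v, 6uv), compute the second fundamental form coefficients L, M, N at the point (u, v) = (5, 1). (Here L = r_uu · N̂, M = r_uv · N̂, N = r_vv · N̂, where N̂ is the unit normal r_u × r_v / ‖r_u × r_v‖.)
L = 0;  M = 6*sqrt(937)/937;  N = 0

Compute the unit normal N̂(u, v) = (-6*v/sqrt(36*u^2 + 36*v^2 + 1), -6*u/sqrt(36*u^2 + 36*v^2 + 1), 1/sqrt(36*u^2 + 36*v^2 + 1)), and the second partials r_uu, r_uv, r_vv. Take dot products:
  L(u, v) = r_uu · N̂ = 0,
  M(u, v) = r_uv · N̂ = 6/sqrt(36*u^2 + 36*v^2 + 1),
  N(u, v) = r_vv · N̂ = 0.
Evaluating at (u, v) = (5, 1):
  L = 0, M = 6*sqrt(937)/937, N = 0.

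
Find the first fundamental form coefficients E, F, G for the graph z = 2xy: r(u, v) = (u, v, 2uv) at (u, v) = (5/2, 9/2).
E = 82;  F = 45;  G = 26

Partials: r_u = (1, 0, 2*v), r_v = (0, 1, 2*u). As functions of (u, v):
  E = r_u · r_u = 4*v^2 + 1,
  F = r_u · r_v = 4*u*v,
  G = r_v · r_v = 4*u^2 + 1.
Evaluating at (u, v) = (5/2, 9/2): E = 82, F = 45, G = 26.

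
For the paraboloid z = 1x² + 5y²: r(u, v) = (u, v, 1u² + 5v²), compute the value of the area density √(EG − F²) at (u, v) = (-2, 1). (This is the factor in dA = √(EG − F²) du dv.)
√(EG − F²)|_{(-2, 1)} = 3*sqrt(13)

E = 4*u^2 + 1, F = 20*u*v, G = 100*v^2 + 1, so EG − F² = 4*u^2 + 100*v^2 + 1. Taking the positive square root: √(EG − F²) = sqrt(4*u^2 + 100*v^2 + 1). At (u, v) = (-2, 1): 3*sqrt(13).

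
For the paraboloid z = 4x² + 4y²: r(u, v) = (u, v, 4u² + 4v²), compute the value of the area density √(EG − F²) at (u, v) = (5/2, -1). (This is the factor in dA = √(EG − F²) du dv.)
√(EG − F²)|_{(5/2, -1)} = sqrt(465)

E = 64*u^2 + 1, F = 64*u*v, G = 64*v^2 + 1, so EG − F² = 64*u^2 + 64*v^2 + 1. Taking the positive square root: √(EG − F²) = sqrt(64*u^2 + 64*v^2 + 1). At (u, v) = (5/2, -1): sqrt(465).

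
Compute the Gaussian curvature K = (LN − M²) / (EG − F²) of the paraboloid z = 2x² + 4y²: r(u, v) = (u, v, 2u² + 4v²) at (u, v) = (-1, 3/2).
K = 32/25921

Coefficients of the first fundamental form: E = 16*u^2 + 1, F = 32*u*v, G = 64*v^2 + 1.
Coefficients of the second fundamental form: L = 4/sqrt(16*u^2 + 64*v^2 + 1), M = 0, N = 8/sqrt(16*u^2 + 64*v^2 + 1).
Assemble K = (LN − M²)/(EG − F²) = 32/(256*u^4 + 2048*u^2*v^2 + 32*u^2 + 4096*v^4 + 128*v^2 + 1). At (u, v) = (-1, 3/2): K = 32/25921.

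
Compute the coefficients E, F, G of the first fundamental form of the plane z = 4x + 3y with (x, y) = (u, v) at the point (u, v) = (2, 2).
E = 17;  F = 12;  G = 10

Partials: r_u = (1, 0, 4), r_v = (0, 1, 3). As functions of (u, v):
  E = r_u · r_u = 17,
  F = r_u · r_v = 12,
  G = r_v · r_v = 10.
Evaluating at (u, v) = (2, 2): E = 17, F = 12, G = 10.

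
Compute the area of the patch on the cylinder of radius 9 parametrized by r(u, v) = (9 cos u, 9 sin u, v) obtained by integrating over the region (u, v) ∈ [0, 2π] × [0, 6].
Area = 108*pi

Area = ∫∫ √(EG − F²) du dv with √(EG − F²) = 9. Integrating over [0, 2π] × [0, 6] gives 108*pi.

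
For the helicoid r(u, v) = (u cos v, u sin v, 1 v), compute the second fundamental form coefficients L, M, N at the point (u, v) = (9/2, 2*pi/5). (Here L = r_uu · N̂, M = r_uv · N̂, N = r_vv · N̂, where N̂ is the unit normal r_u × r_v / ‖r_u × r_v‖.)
L = 0;  M = -2*sqrt(85)/85;  N = 0

Compute the unit normal N̂(u, v) = (sin(v)/sqrt(u^2 + 1), -cos(v)/sqrt(u^2 + 1), u/sqrt(u^2 + 1)), and the second partials r_uu, r_uv, r_vv. Take dot products:
  L(u, v) = r_uu · N̂ = 0,
  M(u, v) = r_uv · N̂ = -1/sqrt(u^2 + 1),
  N(u, v) = r_vv · N̂ = 0.
Evaluating at (u, v) = (9/2, 2*pi/5):
  L = 0, M = -2*sqrt(85)/85, N = 0.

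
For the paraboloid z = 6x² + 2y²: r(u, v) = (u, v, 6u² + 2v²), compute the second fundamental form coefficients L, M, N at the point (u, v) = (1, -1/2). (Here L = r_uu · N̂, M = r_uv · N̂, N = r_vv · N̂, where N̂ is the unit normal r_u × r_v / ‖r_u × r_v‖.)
L = 12*sqrt(149)/149;  M = 0;  N = 4*sqrt(149)/149

Compute the unit normal N̂(u, v) = (-12*u/sqrt(144*u^2 + 16*v^2 + 1), -4*v/sqrt(144*u^2 + 16*v^2 + 1), 1/sqrt(144*u^2 + 16*v^2 + 1)), and the second partials r_uu, r_uv, r_vv. Take dot products:
  L(u, v) = r_uu · N̂ = 12/sqrt(144*u^2 + 16*v^2 + 1),
  M(u, v) = r_uv · N̂ = 0,
  N(u, v) = r_vv · N̂ = 4/sqrt(144*u^2 + 16*v^2 + 1).
Evaluating at (u, v) = (1, -1/2):
  L = 12*sqrt(149)/149, M = 0, N = 4*sqrt(149)/149.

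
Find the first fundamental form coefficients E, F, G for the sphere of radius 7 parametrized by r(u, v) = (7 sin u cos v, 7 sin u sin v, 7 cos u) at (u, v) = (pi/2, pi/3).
E = 49;  F = 0;  G = 49

Partials: r_u = (7*cos(u)*cos(v), 7*sin(v)*cos(u), -7*sin(u)), r_v = (-7*sin(u)*sin(v), 7*sin(u)*cos(v), 0). As functions of (u, v):
  E = r_u · r_u = 49,
  F = r_u · r_v = 0,
  G = r_v · r_v = 49*sin(u)^2.
Evaluating at (u, v) = (pi/2, pi/3): E = 49, F = 0, G = 49.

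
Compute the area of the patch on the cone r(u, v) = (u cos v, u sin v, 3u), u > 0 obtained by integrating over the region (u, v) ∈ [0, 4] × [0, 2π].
Area = 16*sqrt(10)*pi

Area = ∫∫ √(EG − F²) du dv with √(EG − F²) = sqrt(10)*Abs(u). Integrating over [0, 4] × [0, 2π] gives 16*sqrt(10)*pi.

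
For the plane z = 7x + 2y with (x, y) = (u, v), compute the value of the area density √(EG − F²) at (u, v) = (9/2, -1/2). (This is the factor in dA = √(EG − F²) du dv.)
√(EG − F²)|_{(9/2, -1/2)} = 3*sqrt(6)

E = 50, F = 14, G = 5, so EG − F² = 54. Taking the positive square root: √(EG − F²) = 3*sqrt(6). At (u, v) = (9/2, -1/2): 3*sqrt(6).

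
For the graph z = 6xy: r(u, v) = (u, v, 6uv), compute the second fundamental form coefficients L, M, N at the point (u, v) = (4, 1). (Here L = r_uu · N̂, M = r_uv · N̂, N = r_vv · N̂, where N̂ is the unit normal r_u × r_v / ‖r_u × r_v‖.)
L = 0;  M = 6*sqrt(613)/613;  N = 0

Compute the unit normal N̂(u, v) = (-6*v/sqrt(36*u^2 + 36*v^2 + 1), -6*u/sqrt(36*u^2 + 36*v^2 + 1), 1/sqrt(36*u^2 + 36*v^2 + 1)), and the second partials r_uu, r_uv, r_vv. Take dot products:
  L(u, v) = r_uu · N̂ = 0,
  M(u, v) = r_uv · N̂ = 6/sqrt(36*u^2 + 36*v^2 + 1),
  N(u, v) = r_vv · N̂ = 0.
Evaluating at (u, v) = (4, 1):
  L = 0, M = 6*sqrt(613)/613, N = 0.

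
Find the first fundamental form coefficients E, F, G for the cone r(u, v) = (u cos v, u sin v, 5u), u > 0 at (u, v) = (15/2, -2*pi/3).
E = 26;  F = 0;  G = 225/4

Partials: r_u = (cos(v), sin(v), 5), r_v = (-u*sin(v), u*cos(v), 0). As functions of (u, v):
  E = r_u · r_u = 26,
  F = r_u · r_v = 0,
  G = r_v · r_v = u^2.
Evaluating at (u, v) = (15/2, -2*pi/3): E = 26, F = 0, G = 225/4.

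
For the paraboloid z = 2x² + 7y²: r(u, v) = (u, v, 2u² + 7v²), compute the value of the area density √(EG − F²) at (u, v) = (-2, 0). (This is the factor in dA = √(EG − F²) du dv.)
√(EG − F²)|_{(-2, 0)} = sqrt(65)

E = 16*u^2 + 1, F = 56*u*v, G = 196*v^2 + 1, so EG − F² = 16*u^2 + 196*v^2 + 1. Taking the positive square root: √(EG − F²) = sqrt(16*u^2 + 196*v^2 + 1). At (u, v) = (-2, 0): sqrt(65).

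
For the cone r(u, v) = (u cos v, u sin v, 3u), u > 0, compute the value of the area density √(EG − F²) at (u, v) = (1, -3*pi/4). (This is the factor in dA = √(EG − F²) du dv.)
√(EG − F²)|_{(1, -3*pi/4)} = sqrt(10)

E = 10, F = 0, G = u^2, so EG − F² = 10*u^2. Taking the positive square root: √(EG − F²) = sqrt(10)*Abs(u). At (u, v) = (1, -3*pi/4): sqrt(10).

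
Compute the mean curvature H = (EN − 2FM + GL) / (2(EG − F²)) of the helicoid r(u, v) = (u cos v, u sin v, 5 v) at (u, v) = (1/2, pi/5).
H = 0

With E = 1, F = 0, G = u^2 + 25, L = 0, M = -5/sqrt(u^2 + 25), N = 0, assemble
  H = (EN − 2FM + GL) / (2(EG − F²)) = 0.
At (u, v) = (1/2, pi/5): H = 0.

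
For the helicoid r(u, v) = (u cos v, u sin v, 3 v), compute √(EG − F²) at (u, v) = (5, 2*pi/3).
√(EG − F²)|_{(5, 2*pi/3)} = sqrt(34)

E = 1, F = 0, G = u^2 + 9; EG − F² = u^2 + 9; √(EG − F²) = sqrt(u^2 + 9). At the given point: sqrt(34).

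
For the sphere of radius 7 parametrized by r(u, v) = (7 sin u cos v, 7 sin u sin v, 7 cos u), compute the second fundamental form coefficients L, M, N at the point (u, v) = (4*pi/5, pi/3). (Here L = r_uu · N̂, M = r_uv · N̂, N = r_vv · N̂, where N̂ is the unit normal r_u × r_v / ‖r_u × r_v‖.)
L = -7;  M = 0;  N = -35/8 + 7*sqrt(5)/8

Compute the unit normal N̂(u, v) = (sin(u)^2*cos(v)/Abs(sin(u)), sin(u)^2*sin(v)/Abs(sin(u)), sin(2*u)/(2*Abs(sin(u)))), and the second partials r_uu, r_uv, r_vv. Take dot products:
  L(u, v) = r_uu · N̂ = -7*sin(u)/Abs(sin(u)),
  M(u, v) = r_uv · N̂ = 0,
  N(u, v) = r_vv · N̂ = -7*sin(u)^3/Abs(sin(u)).
Evaluating at (u, v) = (4*pi/5, pi/3):
  L = -7, M = 0, N = -35/8 + 7*sqrt(5)/8.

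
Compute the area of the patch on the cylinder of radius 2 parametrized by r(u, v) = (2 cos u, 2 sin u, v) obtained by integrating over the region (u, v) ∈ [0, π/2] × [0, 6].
Area = 6*pi

Area = ∫∫ √(EG − F²) du dv with √(EG − F²) = 2. Integrating over [0, π/2] × [0, 6] gives 6*pi.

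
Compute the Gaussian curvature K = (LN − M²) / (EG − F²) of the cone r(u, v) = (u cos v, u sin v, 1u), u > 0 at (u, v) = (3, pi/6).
K = 0

Coefficients of the first fundamental form: E = 2, F = 0, G = u^2.
Coefficients of the second fundamental form: L = 0, M = 0, N = sqrt(2)*u^2/(2*Abs(u)).
Assemble K = (LN − M²)/(EG − F²) = 0. At (u, v) = (3, pi/6): K = 0.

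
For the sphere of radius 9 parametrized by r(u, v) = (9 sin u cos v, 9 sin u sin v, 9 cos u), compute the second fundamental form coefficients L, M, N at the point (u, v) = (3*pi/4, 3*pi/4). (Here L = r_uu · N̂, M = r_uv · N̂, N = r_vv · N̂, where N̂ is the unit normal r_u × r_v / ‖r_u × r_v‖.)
L = -9;  M = 0;  N = -9/2

Compute the unit normal N̂(u, v) = (sin(u)^2*cos(v)/Abs(sin(u)), sin(u)^2*sin(v)/Abs(sin(u)), sin(2*u)/(2*Abs(sin(u)))), and the second partials r_uu, r_uv, r_vv. Take dot products:
  L(u, v) = r_uu · N̂ = -9*sin(u)/Abs(sin(u)),
  M(u, v) = r_uv · N̂ = 0,
  N(u, v) = r_vv · N̂ = -9*sin(u)^3/Abs(sin(u)).
Evaluating at (u, v) = (3*pi/4, 3*pi/4):
  L = -9, M = 0, N = -9/2.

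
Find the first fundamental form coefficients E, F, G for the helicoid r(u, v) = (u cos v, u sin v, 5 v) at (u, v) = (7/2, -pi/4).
E = 1;  F = 0;  G = 149/4

Partials: r_u = (cos(v), sin(v), 0), r_v = (-u*sin(v), u*cos(v), 5). As functions of (u, v):
  E = r_u · r_u = 1,
  F = r_u · r_v = 0,
  G = r_v · r_v = u^2 + 25.
Evaluating at (u, v) = (7/2, -pi/4): E = 1, F = 0, G = 149/4.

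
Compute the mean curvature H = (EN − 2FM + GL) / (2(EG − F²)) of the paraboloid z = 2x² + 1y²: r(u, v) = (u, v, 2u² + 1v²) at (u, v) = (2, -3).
H = 139*sqrt(101)/10201

With E = 16*u^2 + 1, F = 8*u*v, G = 4*v^2 + 1, L = 4/sqrt(16*u^2 + 4*v^2 + 1), M = 0, N = 2/sqrt(16*u^2 + 4*v^2 + 1), assemble
  H = (EN − 2FM + GL) / (2(EG − F²)) = (16*u^2 + 8*v^2 + 3)/(16*u^2 + 4*v^2 + 1)^(3/2).
At (u, v) = (2, -3): H = 139*sqrt(101)/10201.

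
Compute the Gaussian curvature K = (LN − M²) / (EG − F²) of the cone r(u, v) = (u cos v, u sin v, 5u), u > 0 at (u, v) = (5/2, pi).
K = 0

Coefficients of the first fundamental form: E = 26, F = 0, G = u^2.
Coefficients of the second fundamental form: L = 0, M = 0, N = 5*sqrt(26)*u^2/(26*Abs(u)).
Assemble K = (LN − M²)/(EG − F²) = 0. At (u, v) = (5/2, pi): K = 0.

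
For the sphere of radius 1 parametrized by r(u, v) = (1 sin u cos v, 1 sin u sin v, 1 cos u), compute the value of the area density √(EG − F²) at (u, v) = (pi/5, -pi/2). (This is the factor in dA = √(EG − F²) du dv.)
√(EG − F²)|_{(pi/5, -pi/2)} = sqrt(10 - 2*sqrt(5))/4

E = 1, F = 0, G = sin(u)^2, so EG − F² = sin(u)^2. Taking the positive square root: √(EG − F²) = Abs(sin(u)). At (u, v) = (pi/5, -pi/2): sqrt(10 - 2*sqrt(5))/4.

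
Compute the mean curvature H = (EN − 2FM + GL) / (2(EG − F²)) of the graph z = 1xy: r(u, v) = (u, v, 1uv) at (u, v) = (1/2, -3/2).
H = 3*sqrt(14)/98

With E = v^2 + 1, F = u*v, G = u^2 + 1, L = 0, M = 1/sqrt(u^2 + v^2 + 1), N = 0, assemble
  H = (EN − 2FM + GL) / (2(EG − F²)) = -u*v/(u^2 + v^2 + 1)^(3/2).
At (u, v) = (1/2, -3/2): H = 3*sqrt(14)/98.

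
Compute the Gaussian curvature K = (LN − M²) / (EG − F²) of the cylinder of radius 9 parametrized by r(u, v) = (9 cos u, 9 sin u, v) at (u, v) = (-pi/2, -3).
K = 0

Coefficients of the first fundamental form: E = 81, F = 0, G = 1.
Coefficients of the second fundamental form: L = -9, M = 0, N = 0.
Assemble K = (LN − M²)/(EG − F²) = 0. At (u, v) = (-pi/2, -3): K = 0.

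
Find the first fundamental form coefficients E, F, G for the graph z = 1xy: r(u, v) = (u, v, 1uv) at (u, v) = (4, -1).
E = 2;  F = -4;  G = 17

Partials: r_u = (1, 0, v), r_v = (0, 1, u). As functions of (u, v):
  E = r_u · r_u = v^2 + 1,
  F = r_u · r_v = u*v,
  G = r_v · r_v = u^2 + 1.
Evaluating at (u, v) = (4, -1): E = 2, F = -4, G = 17.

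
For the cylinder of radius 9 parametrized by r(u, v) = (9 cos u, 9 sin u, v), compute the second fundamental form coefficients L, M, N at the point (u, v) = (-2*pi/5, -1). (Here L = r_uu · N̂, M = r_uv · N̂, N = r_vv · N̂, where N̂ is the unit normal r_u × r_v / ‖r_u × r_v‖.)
L = -9;  M = 0;  N = 0

Compute the unit normal N̂(u, v) = (cos(u), sin(u), 0), and the second partials r_uu, r_uv, r_vv. Take dot products:
  L(u, v) = r_uu · N̂ = -9,
  M(u, v) = r_uv · N̂ = 0,
  N(u, v) = r_vv · N̂ = 0.
Evaluating at (u, v) = (-2*pi/5, -1):
  L = -9, M = 0, N = 0.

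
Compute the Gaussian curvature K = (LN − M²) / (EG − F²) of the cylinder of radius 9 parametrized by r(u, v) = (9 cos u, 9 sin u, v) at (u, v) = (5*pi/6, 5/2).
K = 0

Coefficients of the first fundamental form: E = 81, F = 0, G = 1.
Coefficients of the second fundamental form: L = -9, M = 0, N = 0.
Assemble K = (LN − M²)/(EG − F²) = 0. At (u, v) = (5*pi/6, 5/2): K = 0.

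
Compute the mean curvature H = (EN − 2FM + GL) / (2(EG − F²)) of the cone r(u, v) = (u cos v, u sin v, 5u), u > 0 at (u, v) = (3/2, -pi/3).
H = 5*sqrt(26)/78

With E = 26, F = 0, G = u^2, L = 0, M = 0, N = 5*sqrt(26)*u^2/(26*Abs(u)), assemble
  H = (EN − 2FM + GL) / (2(EG − F²)) = 5*sqrt(26)/(52*Abs(u)).
At (u, v) = (3/2, -pi/3): H = 5*sqrt(26)/78.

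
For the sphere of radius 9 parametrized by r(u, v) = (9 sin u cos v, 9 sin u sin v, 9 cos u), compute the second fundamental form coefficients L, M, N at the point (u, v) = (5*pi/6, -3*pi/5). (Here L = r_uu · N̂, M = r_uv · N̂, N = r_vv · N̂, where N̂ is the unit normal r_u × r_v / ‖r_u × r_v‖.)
L = -9;  M = 0;  N = -9/4

Compute the unit normal N̂(u, v) = (sin(u)^2*cos(v)/Abs(sin(u)), sin(u)^2*sin(v)/Abs(sin(u)), sin(2*u)/(2*Abs(sin(u)))), and the second partials r_uu, r_uv, r_vv. Take dot products:
  L(u, v) = r_uu · N̂ = -9*sin(u)/Abs(sin(u)),
  M(u, v) = r_uv · N̂ = 0,
  N(u, v) = r_vv · N̂ = -9*sin(u)^3/Abs(sin(u)).
Evaluating at (u, v) = (5*pi/6, -3*pi/5):
  L = -9, M = 0, N = -9/4.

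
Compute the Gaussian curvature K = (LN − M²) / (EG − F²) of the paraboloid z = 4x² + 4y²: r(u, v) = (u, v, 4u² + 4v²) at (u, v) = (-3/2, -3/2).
K = 64/83521

Coefficients of the first fundamental form: E = 64*u^2 + 1, F = 64*u*v, G = 64*v^2 + 1.
Coefficients of the second fundamental form: L = 8/sqrt(64*u^2 + 64*v^2 + 1), M = 0, N = 8/sqrt(64*u^2 + 64*v^2 + 1).
Assemble K = (LN − M²)/(EG − F²) = 64/(4096*u^4 + 8192*u^2*v^2 + 128*u^2 + 4096*v^4 + 128*v^2 + 1). At (u, v) = (-3/2, -3/2): K = 64/83521.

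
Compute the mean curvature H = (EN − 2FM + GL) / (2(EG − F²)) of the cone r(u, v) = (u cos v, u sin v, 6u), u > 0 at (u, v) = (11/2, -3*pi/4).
H = 6*sqrt(37)/407

With E = 37, F = 0, G = u^2, L = 0, M = 0, N = 6*sqrt(37)*u^2/(37*Abs(u)), assemble
  H = (EN − 2FM + GL) / (2(EG − F²)) = 3*sqrt(37)/(37*Abs(u)).
At (u, v) = (11/2, -3*pi/4): H = 6*sqrt(37)/407.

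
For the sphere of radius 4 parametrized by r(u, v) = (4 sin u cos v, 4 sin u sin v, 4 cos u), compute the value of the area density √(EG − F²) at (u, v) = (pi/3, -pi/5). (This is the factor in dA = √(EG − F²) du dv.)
√(EG − F²)|_{(pi/3, -pi/5)} = 8*sqrt(3)

E = 16, F = 0, G = 16*sin(u)^2, so EG − F² = 256*sin(u)^2. Taking the positive square root: √(EG − F²) = 16*Abs(sin(u)). At (u, v) = (pi/3, -pi/5): 8*sqrt(3).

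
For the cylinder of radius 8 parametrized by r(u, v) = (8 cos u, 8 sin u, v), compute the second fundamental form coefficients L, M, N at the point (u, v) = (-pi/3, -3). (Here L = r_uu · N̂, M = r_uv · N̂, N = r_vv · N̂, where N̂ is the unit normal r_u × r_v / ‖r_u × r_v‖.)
L = -8;  M = 0;  N = 0

Compute the unit normal N̂(u, v) = (cos(u), sin(u), 0), and the second partials r_uu, r_uv, r_vv. Take dot products:
  L(u, v) = r_uu · N̂ = -8,
  M(u, v) = r_uv · N̂ = 0,
  N(u, v) = r_vv · N̂ = 0.
Evaluating at (u, v) = (-pi/3, -3):
  L = -8, M = 0, N = 0.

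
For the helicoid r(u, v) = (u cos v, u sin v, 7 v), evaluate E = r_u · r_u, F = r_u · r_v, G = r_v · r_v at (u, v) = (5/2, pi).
E = 1;  F = 0;  G = 221/4

Partials: r_u = (cos(v), sin(v), 0), r_v = (-u*sin(v), u*cos(v), 7). As functions of (u, v):
  E = r_u · r_u = 1,
  F = r_u · r_v = 0,
  G = r_v · r_v = u^2 + 49.
Evaluating at (u, v) = (5/2, pi): E = 1, F = 0, G = 221/4.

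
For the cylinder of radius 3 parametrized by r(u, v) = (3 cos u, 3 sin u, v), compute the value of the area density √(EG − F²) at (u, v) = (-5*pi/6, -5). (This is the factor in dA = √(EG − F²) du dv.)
√(EG − F²)|_{(-5*pi/6, -5)} = 3

E = 9, F = 0, G = 1, so EG − F² = 9. Taking the positive square root: √(EG − F²) = 3. At (u, v) = (-5*pi/6, -5): 3.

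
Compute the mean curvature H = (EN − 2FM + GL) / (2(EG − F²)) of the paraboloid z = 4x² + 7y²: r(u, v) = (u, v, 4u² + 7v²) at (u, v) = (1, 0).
H = 459*sqrt(65)/4225

With E = 64*u^2 + 1, F = 112*u*v, G = 196*v^2 + 1, L = 8/sqrt(64*u^2 + 196*v^2 + 1), M = 0, N = 14/sqrt(64*u^2 + 196*v^2 + 1), assemble
  H = (EN − 2FM + GL) / (2(EG − F²)) = (448*u^2 + 784*v^2 + 11)/(64*u^2 + 196*v^2 + 1)^(3/2).
At (u, v) = (1, 0): H = 459*sqrt(65)/4225.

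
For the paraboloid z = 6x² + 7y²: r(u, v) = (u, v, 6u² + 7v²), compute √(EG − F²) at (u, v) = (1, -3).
√(EG − F²)|_{(1, -3)} = sqrt(1909)

E = 144*u^2 + 1, F = 168*u*v, G = 196*v^2 + 1; EG − F² = 144*u^2 + 196*v^2 + 1; √(EG − F²) = sqrt(144*u^2 + 196*v^2 + 1). At the given point: sqrt(1909).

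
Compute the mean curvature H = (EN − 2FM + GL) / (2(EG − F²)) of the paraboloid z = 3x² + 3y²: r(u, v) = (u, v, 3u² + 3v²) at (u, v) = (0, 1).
H = 114*sqrt(37)/1369

With E = 36*u^2 + 1, F = 36*u*v, G = 36*v^2 + 1, L = 6/sqrt(36*u^2 + 36*v^2 + 1), M = 0, N = 6/sqrt(36*u^2 + 36*v^2 + 1), assemble
  H = (EN − 2FM + GL) / (2(EG − F²)) = 6*(18*u^2 + 18*v^2 + 1)/(36*u^2 + 36*v^2 + 1)^(3/2).
At (u, v) = (0, 1): H = 114*sqrt(37)/1369.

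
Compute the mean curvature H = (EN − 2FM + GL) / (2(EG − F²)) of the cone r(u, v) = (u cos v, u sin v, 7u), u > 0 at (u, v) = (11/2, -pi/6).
H = 7*sqrt(2)/110

With E = 50, F = 0, G = u^2, L = 0, M = 0, N = 7*sqrt(2)*u^2/(10*Abs(u)), assemble
  H = (EN − 2FM + GL) / (2(EG − F²)) = 7*sqrt(2)/(20*Abs(u)).
At (u, v) = (11/2, -pi/6): H = 7*sqrt(2)/110.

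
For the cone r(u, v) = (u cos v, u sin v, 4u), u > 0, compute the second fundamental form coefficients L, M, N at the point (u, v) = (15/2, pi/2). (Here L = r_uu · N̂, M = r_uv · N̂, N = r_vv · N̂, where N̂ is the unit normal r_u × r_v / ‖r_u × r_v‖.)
L = 0;  M = 0;  N = 30*sqrt(17)/17

Compute the unit normal N̂(u, v) = (-4*sqrt(17)*u*cos(v)/(17*Abs(u)), -4*sqrt(17)*u*sin(v)/(17*Abs(u)), sqrt(17)*u/(17*Abs(u))), and the second partials r_uu, r_uv, r_vv. Take dot products:
  L(u, v) = r_uu · N̂ = 0,
  M(u, v) = r_uv · N̂ = 0,
  N(u, v) = r_vv · N̂ = 4*sqrt(17)*u^2/(17*Abs(u)).
Evaluating at (u, v) = (15/2, pi/2):
  L = 0, M = 0, N = 30*sqrt(17)/17.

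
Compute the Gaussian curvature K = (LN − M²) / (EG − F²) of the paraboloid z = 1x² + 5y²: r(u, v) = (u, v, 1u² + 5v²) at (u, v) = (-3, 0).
K = 20/1369

Coefficients of the first fundamental form: E = 4*u^2 + 1, F = 20*u*v, G = 100*v^2 + 1.
Coefficients of the second fundamental form: L = 2/sqrt(4*u^2 + 100*v^2 + 1), M = 0, N = 10/sqrt(4*u^2 + 100*v^2 + 1).
Assemble K = (LN − M²)/(EG − F²) = 20/(16*u^4 + 800*u^2*v^2 + 8*u^2 + 10000*v^4 + 200*v^2 + 1). At (u, v) = (-3, 0): K = 20/1369.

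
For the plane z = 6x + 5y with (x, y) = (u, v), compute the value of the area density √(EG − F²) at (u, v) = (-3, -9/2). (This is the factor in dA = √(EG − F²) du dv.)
√(EG − F²)|_{(-3, -9/2)} = sqrt(62)

E = 37, F = 30, G = 26, so EG − F² = 62. Taking the positive square root: √(EG − F²) = sqrt(62). At (u, v) = (-3, -9/2): sqrt(62).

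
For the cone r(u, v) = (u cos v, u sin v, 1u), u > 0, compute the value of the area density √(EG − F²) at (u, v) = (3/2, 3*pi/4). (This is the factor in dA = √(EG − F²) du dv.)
√(EG − F²)|_{(3/2, 3*pi/4)} = 3*sqrt(2)/2

E = 2, F = 0, G = u^2, so EG − F² = 2*u^2. Taking the positive square root: √(EG − F²) = sqrt(2)*Abs(u). At (u, v) = (3/2, 3*pi/4): 3*sqrt(2)/2.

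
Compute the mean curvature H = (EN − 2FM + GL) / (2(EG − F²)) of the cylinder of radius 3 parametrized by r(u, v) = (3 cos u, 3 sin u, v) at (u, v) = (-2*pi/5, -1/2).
H = -1/6

With E = 9, F = 0, G = 1, L = -3, M = 0, N = 0, assemble
  H = (EN − 2FM + GL) / (2(EG − F²)) = -1/6.
At (u, v) = (-2*pi/5, -1/2): H = -1/6.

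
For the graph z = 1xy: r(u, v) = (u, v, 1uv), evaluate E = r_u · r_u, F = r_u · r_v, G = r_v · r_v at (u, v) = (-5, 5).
E = 26;  F = -25;  G = 26

Partials: r_u = (1, 0, v), r_v = (0, 1, u). As functions of (u, v):
  E = r_u · r_u = v^2 + 1,
  F = r_u · r_v = u*v,
  G = r_v · r_v = u^2 + 1.
Evaluating at (u, v) = (-5, 5): E = 26, F = -25, G = 26.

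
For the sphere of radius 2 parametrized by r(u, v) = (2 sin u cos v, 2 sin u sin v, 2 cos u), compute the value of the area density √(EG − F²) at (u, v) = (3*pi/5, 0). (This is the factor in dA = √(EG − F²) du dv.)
√(EG − F²)|_{(3*pi/5, 0)} = sqrt(2*sqrt(5) + 10)

E = 4, F = 0, G = 4*sin(u)^2, so EG − F² = 16*sin(u)^2. Taking the positive square root: √(EG − F²) = 4*Abs(sin(u)). At (u, v) = (3*pi/5, 0): sqrt(2*sqrt(5) + 10).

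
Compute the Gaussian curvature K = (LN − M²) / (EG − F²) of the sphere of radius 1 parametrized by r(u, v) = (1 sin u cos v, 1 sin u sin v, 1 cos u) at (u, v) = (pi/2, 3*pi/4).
K = 1

Coefficients of the first fundamental form: E = 1, F = 0, G = sin(u)^2.
Coefficients of the second fundamental form: L = -sin(u)/Abs(sin(u)), M = 0, N = -sin(u)^3/Abs(sin(u)).
Assemble K = (LN − M²)/(EG − F²) = 1. At (u, v) = (pi/2, 3*pi/4): K = 1.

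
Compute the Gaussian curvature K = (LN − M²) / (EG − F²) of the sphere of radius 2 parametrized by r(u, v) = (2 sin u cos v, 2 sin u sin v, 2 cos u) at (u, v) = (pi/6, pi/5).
K = 1/4

Coefficients of the first fundamental form: E = 4, F = 0, G = 4*sin(u)^2.
Coefficients of the second fundamental form: L = -2*sin(u)/Abs(sin(u)), M = 0, N = -2*sin(u)^3/Abs(sin(u)).
Assemble K = (LN − M²)/(EG − F²) = 1/4. At (u, v) = (pi/6, pi/5): K = 1/4.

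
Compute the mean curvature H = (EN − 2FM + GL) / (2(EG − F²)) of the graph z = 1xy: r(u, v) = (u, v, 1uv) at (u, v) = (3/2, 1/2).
H = -3*sqrt(14)/98

With E = v^2 + 1, F = u*v, G = u^2 + 1, L = 0, M = 1/sqrt(u^2 + v^2 + 1), N = 0, assemble
  H = (EN − 2FM + GL) / (2(EG − F²)) = -u*v/(u^2 + v^2 + 1)^(3/2).
At (u, v) = (3/2, 1/2): H = -3*sqrt(14)/98.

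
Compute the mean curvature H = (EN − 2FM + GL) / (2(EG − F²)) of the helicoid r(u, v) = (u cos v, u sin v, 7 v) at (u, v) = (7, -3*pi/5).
H = 0

With E = 1, F = 0, G = u^2 + 49, L = 0, M = -7/sqrt(u^2 + 49), N = 0, assemble
  H = (EN − 2FM + GL) / (2(EG − F²)) = 0.
At (u, v) = (7, -3*pi/5): H = 0.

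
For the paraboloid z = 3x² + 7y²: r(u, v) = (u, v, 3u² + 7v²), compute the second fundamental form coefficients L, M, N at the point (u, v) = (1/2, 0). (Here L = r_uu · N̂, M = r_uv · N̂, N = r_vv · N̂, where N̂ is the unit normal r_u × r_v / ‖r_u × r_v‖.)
L = 3*sqrt(10)/5;  M = 0;  N = 7*sqrt(10)/5

Compute the unit normal N̂(u, v) = (-6*u/sqrt(36*u^2 + 196*v^2 + 1), -14*v/sqrt(36*u^2 + 196*v^2 + 1), 1/sqrt(36*u^2 + 196*v^2 + 1)), and the second partials r_uu, r_uv, r_vv. Take dot products:
  L(u, v) = r_uu · N̂ = 6/sqrt(36*u^2 + 196*v^2 + 1),
  M(u, v) = r_uv · N̂ = 0,
  N(u, v) = r_vv · N̂ = 14/sqrt(36*u^2 + 196*v^2 + 1).
Evaluating at (u, v) = (1/2, 0):
  L = 3*sqrt(10)/5, M = 0, N = 7*sqrt(10)/5.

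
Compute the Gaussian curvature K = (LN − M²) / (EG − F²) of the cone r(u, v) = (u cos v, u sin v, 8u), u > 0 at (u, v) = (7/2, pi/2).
K = 0

Coefficients of the first fundamental form: E = 65, F = 0, G = u^2.
Coefficients of the second fundamental form: L = 0, M = 0, N = 8*sqrt(65)*u^2/(65*Abs(u)).
Assemble K = (LN − M²)/(EG − F²) = 0. At (u, v) = (7/2, pi/2): K = 0.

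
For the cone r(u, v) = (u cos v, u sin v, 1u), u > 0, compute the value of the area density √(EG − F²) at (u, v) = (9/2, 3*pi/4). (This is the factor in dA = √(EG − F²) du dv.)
√(EG − F²)|_{(9/2, 3*pi/4)} = 9*sqrt(2)/2

E = 2, F = 0, G = u^2, so EG − F² = 2*u^2. Taking the positive square root: √(EG − F²) = sqrt(2)*Abs(u). At (u, v) = (9/2, 3*pi/4): 9*sqrt(2)/2.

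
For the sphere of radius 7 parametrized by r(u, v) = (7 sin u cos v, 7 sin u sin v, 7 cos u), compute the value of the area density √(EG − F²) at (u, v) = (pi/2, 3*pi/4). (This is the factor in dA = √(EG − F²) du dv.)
√(EG − F²)|_{(pi/2, 3*pi/4)} = 49

E = 49, F = 0, G = 49*sin(u)^2, so EG − F² = 2401*sin(u)^2. Taking the positive square root: √(EG − F²) = 49*Abs(sin(u)). At (u, v) = (pi/2, 3*pi/4): 49.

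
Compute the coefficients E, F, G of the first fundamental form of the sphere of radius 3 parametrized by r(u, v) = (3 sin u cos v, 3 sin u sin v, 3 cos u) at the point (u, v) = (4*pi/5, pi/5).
E = 9;  F = 0;  G = 45/8 - 9*sqrt(5)/8

Partials: r_u = (3*cos(u)*cos(v), 3*sin(v)*cos(u), -3*sin(u)), r_v = (-3*sin(u)*sin(v), 3*sin(u)*cos(v), 0). As functions of (u, v):
  E = r_u · r_u = 9,
  F = r_u · r_v = 0,
  G = r_v · r_v = 9*sin(u)^2.
Evaluating at (u, v) = (4*pi/5, pi/5): E = 9, F = 0, G = 45/8 - 9*sqrt(5)/8.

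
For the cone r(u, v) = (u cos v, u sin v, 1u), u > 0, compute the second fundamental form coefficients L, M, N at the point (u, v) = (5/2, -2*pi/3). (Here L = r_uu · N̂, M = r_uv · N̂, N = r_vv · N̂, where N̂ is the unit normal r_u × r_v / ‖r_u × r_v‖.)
L = 0;  M = 0;  N = 5*sqrt(2)/4

Compute the unit normal N̂(u, v) = (-sqrt(2)*u*cos(v)/(2*Abs(u)), -sqrt(2)*u*sin(v)/(2*Abs(u)), sqrt(2)*u/(2*Abs(u))), and the second partials r_uu, r_uv, r_vv. Take dot products:
  L(u, v) = r_uu · N̂ = 0,
  M(u, v) = r_uv · N̂ = 0,
  N(u, v) = r_vv · N̂ = sqrt(2)*u^2/(2*Abs(u)).
Evaluating at (u, v) = (5/2, -2*pi/3):
  L = 0, M = 0, N = 5*sqrt(2)/4.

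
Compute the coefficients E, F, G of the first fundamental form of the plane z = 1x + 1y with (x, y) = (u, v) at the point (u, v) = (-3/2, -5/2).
E = 2;  F = 1;  G = 2

Partials: r_u = (1, 0, 1), r_v = (0, 1, 1). As functions of (u, v):
  E = r_u · r_u = 2,
  F = r_u · r_v = 1,
  G = r_v · r_v = 2.
Evaluating at (u, v) = (-3/2, -5/2): E = 2, F = 1, G = 2.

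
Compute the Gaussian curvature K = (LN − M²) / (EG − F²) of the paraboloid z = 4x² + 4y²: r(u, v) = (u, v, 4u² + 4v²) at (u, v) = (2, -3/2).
K = 64/160801

Coefficients of the first fundamental form: E = 64*u^2 + 1, F = 64*u*v, G = 64*v^2 + 1.
Coefficients of the second fundamental form: L = 8/sqrt(64*u^2 + 64*v^2 + 1), M = 0, N = 8/sqrt(64*u^2 + 64*v^2 + 1).
Assemble K = (LN − M²)/(EG − F²) = 64/(4096*u^4 + 8192*u^2*v^2 + 128*u^2 + 4096*v^4 + 128*v^2 + 1). At (u, v) = (2, -3/2): K = 64/160801.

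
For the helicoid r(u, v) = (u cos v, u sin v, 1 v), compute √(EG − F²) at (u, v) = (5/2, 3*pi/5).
√(EG − F²)|_{(5/2, 3*pi/5)} = sqrt(29)/2

E = 1, F = 0, G = u^2 + 1; EG − F² = u^2 + 1; √(EG − F²) = sqrt(u^2 + 1). At the given point: sqrt(29)/2.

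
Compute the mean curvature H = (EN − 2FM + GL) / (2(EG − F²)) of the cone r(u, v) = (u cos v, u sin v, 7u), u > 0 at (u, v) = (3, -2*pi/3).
H = 7*sqrt(2)/60

With E = 50, F = 0, G = u^2, L = 0, M = 0, N = 7*sqrt(2)*u^2/(10*Abs(u)), assemble
  H = (EN − 2FM + GL) / (2(EG − F²)) = 7*sqrt(2)/(20*Abs(u)).
At (u, v) = (3, -2*pi/3): H = 7*sqrt(2)/60.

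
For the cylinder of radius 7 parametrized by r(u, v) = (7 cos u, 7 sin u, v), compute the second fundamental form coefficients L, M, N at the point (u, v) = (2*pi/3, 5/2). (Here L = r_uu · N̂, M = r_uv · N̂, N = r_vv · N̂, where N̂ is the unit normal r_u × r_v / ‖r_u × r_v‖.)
L = -7;  M = 0;  N = 0

Compute the unit normal N̂(u, v) = (cos(u), sin(u), 0), and the second partials r_uu, r_uv, r_vv. Take dot products:
  L(u, v) = r_uu · N̂ = -7,
  M(u, v) = r_uv · N̂ = 0,
  N(u, v) = r_vv · N̂ = 0.
Evaluating at (u, v) = (2*pi/3, 5/2):
  L = -7, M = 0, N = 0.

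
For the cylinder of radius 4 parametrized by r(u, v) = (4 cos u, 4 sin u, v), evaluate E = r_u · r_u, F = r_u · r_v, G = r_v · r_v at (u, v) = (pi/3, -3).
E = 16;  F = 0;  G = 1

Partials: r_u = (-4*sin(u), 4*cos(u), 0), r_v = (0, 0, 1). As functions of (u, v):
  E = r_u · r_u = 16,
  F = r_u · r_v = 0,
  G = r_v · r_v = 1.
Evaluating at (u, v) = (pi/3, -3): E = 16, F = 0, G = 1.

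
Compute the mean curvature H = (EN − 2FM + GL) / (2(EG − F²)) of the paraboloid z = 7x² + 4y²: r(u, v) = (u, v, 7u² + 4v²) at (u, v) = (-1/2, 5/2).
H = 3007*sqrt(2)/13500

With E = 196*u^2 + 1, F = 112*u*v, G = 64*v^2 + 1, L = 14/sqrt(196*u^2 + 64*v^2 + 1), M = 0, N = 8/sqrt(196*u^2 + 64*v^2 + 1), assemble
  H = (EN − 2FM + GL) / (2(EG − F²)) = (784*u^2 + 448*v^2 + 11)/(196*u^2 + 64*v^2 + 1)^(3/2).
At (u, v) = (-1/2, 5/2): H = 3007*sqrt(2)/13500.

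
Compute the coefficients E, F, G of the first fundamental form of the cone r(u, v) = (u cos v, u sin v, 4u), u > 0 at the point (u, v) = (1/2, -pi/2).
E = 17;  F = 0;  G = 1/4

Partials: r_u = (cos(v), sin(v), 4), r_v = (-u*sin(v), u*cos(v), 0). As functions of (u, v):
  E = r_u · r_u = 17,
  F = r_u · r_v = 0,
  G = r_v · r_v = u^2.
Evaluating at (u, v) = (1/2, -pi/2): E = 17, F = 0, G = 1/4.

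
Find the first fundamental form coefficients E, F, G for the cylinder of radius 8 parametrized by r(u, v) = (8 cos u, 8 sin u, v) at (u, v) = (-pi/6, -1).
E = 64;  F = 0;  G = 1

Partials: r_u = (-8*sin(u), 8*cos(u), 0), r_v = (0, 0, 1). As functions of (u, v):
  E = r_u · r_u = 64,
  F = r_u · r_v = 0,
  G = r_v · r_v = 1.
Evaluating at (u, v) = (-pi/6, -1): E = 64, F = 0, G = 1.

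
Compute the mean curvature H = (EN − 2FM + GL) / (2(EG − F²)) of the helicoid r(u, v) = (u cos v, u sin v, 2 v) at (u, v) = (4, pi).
H = 0

With E = 1, F = 0, G = u^2 + 4, L = 0, M = -2/sqrt(u^2 + 4), N = 0, assemble
  H = (EN − 2FM + GL) / (2(EG − F²)) = 0.
At (u, v) = (4, pi): H = 0.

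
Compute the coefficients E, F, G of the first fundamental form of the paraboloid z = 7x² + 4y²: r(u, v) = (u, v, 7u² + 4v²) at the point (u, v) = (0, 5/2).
E = 1;  F = 0;  G = 401

Partials: r_u = (1, 0, 14*u), r_v = (0, 1, 8*v). As functions of (u, v):
  E = r_u · r_u = 196*u^2 + 1,
  F = r_u · r_v = 112*u*v,
  G = r_v · r_v = 64*v^2 + 1.
Evaluating at (u, v) = (0, 5/2): E = 1, F = 0, G = 401.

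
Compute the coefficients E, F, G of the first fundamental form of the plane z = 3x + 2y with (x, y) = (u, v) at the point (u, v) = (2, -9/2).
E = 10;  F = 6;  G = 5

Partials: r_u = (1, 0, 3), r_v = (0, 1, 2). As functions of (u, v):
  E = r_u · r_u = 10,
  F = r_u · r_v = 6,
  G = r_v · r_v = 5.
Evaluating at (u, v) = (2, -9/2): E = 10, F = 6, G = 5.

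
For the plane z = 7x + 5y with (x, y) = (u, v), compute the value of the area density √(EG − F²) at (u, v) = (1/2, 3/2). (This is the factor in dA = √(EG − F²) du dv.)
√(EG − F²)|_{(1/2, 3/2)} = 5*sqrt(3)

E = 50, F = 35, G = 26, so EG − F² = 75. Taking the positive square root: √(EG − F²) = 5*sqrt(3). At (u, v) = (1/2, 3/2): 5*sqrt(3).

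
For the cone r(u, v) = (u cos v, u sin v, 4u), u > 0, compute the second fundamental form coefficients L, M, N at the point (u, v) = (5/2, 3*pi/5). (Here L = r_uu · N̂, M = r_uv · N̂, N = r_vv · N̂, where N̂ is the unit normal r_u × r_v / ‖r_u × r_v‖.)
L = 0;  M = 0;  N = 10*sqrt(17)/17

Compute the unit normal N̂(u, v) = (-4*sqrt(17)*u*cos(v)/(17*Abs(u)), -4*sqrt(17)*u*sin(v)/(17*Abs(u)), sqrt(17)*u/(17*Abs(u))), and the second partials r_uu, r_uv, r_vv. Take dot products:
  L(u, v) = r_uu · N̂ = 0,
  M(u, v) = r_uv · N̂ = 0,
  N(u, v) = r_vv · N̂ = 4*sqrt(17)*u^2/(17*Abs(u)).
Evaluating at (u, v) = (5/2, 3*pi/5):
  L = 0, M = 0, N = 10*sqrt(17)/17.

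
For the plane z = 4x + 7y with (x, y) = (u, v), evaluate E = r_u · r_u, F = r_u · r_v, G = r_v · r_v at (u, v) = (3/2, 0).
E = 17;  F = 28;  G = 50

Partials: r_u = (1, 0, 4), r_v = (0, 1, 7). As functions of (u, v):
  E = r_u · r_u = 17,
  F = r_u · r_v = 28,
  G = r_v · r_v = 50.
Evaluating at (u, v) = (3/2, 0): E = 17, F = 28, G = 50.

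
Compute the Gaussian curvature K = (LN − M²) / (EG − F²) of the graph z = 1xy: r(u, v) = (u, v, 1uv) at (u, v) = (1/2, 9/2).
K = -4/1849

Coefficients of the first fundamental form: E = v^2 + 1, F = u*v, G = u^2 + 1.
Coefficients of the second fundamental form: L = 0, M = 1/sqrt(u^2 + v^2 + 1), N = 0.
Assemble K = (LN − M²)/(EG − F²) = 1/((u^2*v^2 - (u^2 + 1)*(v^2 + 1))*(u^2 + v^2 + 1)). At (u, v) = (1/2, 9/2): K = -4/1849.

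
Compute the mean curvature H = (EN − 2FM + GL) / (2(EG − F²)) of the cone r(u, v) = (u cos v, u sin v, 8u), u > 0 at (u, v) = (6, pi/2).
H = 2*sqrt(65)/195

With E = 65, F = 0, G = u^2, L = 0, M = 0, N = 8*sqrt(65)*u^2/(65*Abs(u)), assemble
  H = (EN − 2FM + GL) / (2(EG − F²)) = 4*sqrt(65)/(65*Abs(u)).
At (u, v) = (6, pi/2): H = 2*sqrt(65)/195.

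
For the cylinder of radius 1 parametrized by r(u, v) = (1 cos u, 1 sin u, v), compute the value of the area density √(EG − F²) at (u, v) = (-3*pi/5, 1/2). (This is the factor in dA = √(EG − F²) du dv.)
√(EG − F²)|_{(-3*pi/5, 1/2)} = 1

E = 1, F = 0, G = 1, so EG − F² = 1. Taking the positive square root: √(EG − F²) = 1. At (u, v) = (-3*pi/5, 1/2): 1.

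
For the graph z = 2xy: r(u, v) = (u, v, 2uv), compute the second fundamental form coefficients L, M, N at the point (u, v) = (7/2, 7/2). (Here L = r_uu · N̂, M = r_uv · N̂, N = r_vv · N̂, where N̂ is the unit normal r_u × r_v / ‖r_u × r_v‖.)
L = 0;  M = 2*sqrt(11)/33;  N = 0

Compute the unit normal N̂(u, v) = (-2*v/sqrt(4*u^2 + 4*v^2 + 1), -2*u/sqrt(4*u^2 + 4*v^2 + 1), 1/sqrt(4*u^2 + 4*v^2 + 1)), and the second partials r_uu, r_uv, r_vv. Take dot products:
  L(u, v) = r_uu · N̂ = 0,
  M(u, v) = r_uv · N̂ = 2/sqrt(4*u^2 + 4*v^2 + 1),
  N(u, v) = r_vv · N̂ = 0.
Evaluating at (u, v) = (7/2, 7/2):
  L = 0, M = 2*sqrt(11)/33, N = 0.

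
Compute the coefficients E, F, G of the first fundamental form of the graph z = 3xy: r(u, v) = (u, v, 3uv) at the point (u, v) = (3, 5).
E = 226;  F = 135;  G = 82

Partials: r_u = (1, 0, 3*v), r_v = (0, 1, 3*u). As functions of (u, v):
  E = r_u · r_u = 9*v^2 + 1,
  F = r_u · r_v = 9*u*v,
  G = r_v · r_v = 9*u^2 + 1.
Evaluating at (u, v) = (3, 5): E = 226, F = 135, G = 82.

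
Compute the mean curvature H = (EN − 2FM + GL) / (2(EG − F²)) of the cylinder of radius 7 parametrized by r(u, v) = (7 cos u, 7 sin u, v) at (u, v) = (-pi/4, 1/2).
H = -1/14

With E = 49, F = 0, G = 1, L = -7, M = 0, N = 0, assemble
  H = (EN − 2FM + GL) / (2(EG − F²)) = -1/14.
At (u, v) = (-pi/4, 1/2): H = -1/14.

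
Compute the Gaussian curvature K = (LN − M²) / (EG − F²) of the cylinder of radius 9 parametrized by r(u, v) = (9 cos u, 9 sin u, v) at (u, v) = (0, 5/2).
K = 0

Coefficients of the first fundamental form: E = 81, F = 0, G = 1.
Coefficients of the second fundamental form: L = -9, M = 0, N = 0.
Assemble K = (LN − M²)/(EG − F²) = 0. At (u, v) = (0, 5/2): K = 0.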